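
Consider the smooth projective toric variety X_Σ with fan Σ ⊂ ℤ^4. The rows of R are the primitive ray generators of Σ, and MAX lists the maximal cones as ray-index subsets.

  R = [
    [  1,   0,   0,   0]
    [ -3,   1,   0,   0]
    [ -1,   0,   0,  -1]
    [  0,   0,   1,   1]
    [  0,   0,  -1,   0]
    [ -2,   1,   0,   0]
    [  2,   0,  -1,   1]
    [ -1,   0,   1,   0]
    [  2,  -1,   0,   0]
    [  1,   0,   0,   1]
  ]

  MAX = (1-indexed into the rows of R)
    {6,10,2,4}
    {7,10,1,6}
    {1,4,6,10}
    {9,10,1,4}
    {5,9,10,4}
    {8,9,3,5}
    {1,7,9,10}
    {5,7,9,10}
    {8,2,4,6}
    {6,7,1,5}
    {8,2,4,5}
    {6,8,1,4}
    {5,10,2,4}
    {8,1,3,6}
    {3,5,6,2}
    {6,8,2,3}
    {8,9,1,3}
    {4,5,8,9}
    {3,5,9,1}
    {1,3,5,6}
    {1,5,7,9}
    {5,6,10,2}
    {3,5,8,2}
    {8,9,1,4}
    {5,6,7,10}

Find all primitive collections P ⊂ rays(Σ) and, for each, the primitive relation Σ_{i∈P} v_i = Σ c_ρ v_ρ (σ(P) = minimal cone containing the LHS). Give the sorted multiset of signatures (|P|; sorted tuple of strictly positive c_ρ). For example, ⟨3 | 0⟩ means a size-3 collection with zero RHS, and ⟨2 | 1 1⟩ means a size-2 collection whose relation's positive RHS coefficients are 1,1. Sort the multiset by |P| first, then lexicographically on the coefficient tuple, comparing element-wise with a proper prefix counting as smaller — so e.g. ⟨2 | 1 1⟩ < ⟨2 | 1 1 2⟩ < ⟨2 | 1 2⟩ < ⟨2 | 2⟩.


The 15 primitive collections of Σ (r=10, n=4):

  P={3,10}:  v_{3} + v_{10} = 0  ⟹  sig = ⟨2 | 0⟩
  P={6,9}:  v_{6} + v_{9} = 0  ⟹  sig = ⟨2 | 0⟩
  P={1,2}:  v_{1} + v_{2} = v_{6}  ⟹  sig = ⟨2 | 1⟩
  P={3,4}:  v_{3} + v_{4} = v_{8}  ⟹  sig = ⟨2 | 1⟩
  P={7,8}:  v_{7} + v_{8} = v_{10}  ⟹  sig = ⟨2 | 1⟩
  P={8,10}:  v_{8} + v_{10} = v_{4}  ⟹  sig = ⟨2 | 1⟩
  P={2,9}:  v_{2} + v_{9} = v_{5} + v_{8}  ⟹  sig = ⟨2 | 1 1⟩
  P={3,7}:  v_{3} + v_{7} = v_{1} + v_{5}  ⟹  sig = ⟨2 | 1 1⟩
  P={2,7}:  v_{2} + v_{7} = v_{5} + v_{6} + v_{10}  ⟹  sig = ⟨2 | 1 1 1⟩
  P={4,7}:  v_{4} + v_{7} = 2·v_{10}  ⟹  sig = ⟨2 | 2⟩
  P={1,5,8}:  v_{1} + v_{5} + v_{8} = 0  ⟹  sig = ⟨3 | 0⟩
  P={1,4,5}:  v_{1} + v_{4} + v_{5} = v_{10}  ⟹  sig = ⟨3 | 1⟩
  P={1,5,10}:  v_{1} + v_{5} + v_{10} = v_{7}  ⟹  sig = ⟨3 | 1⟩
  P={5,6,8}:  v_{5} + v_{6} + v_{8} = v_{2}  ⟹  sig = ⟨3 | 1⟩
  P={4,5,6}:  v_{4} + v_{5} + v_{6} = v_{2} + v_{10}  ⟹  sig = ⟨3 | 1 1⟩

so the primitive-relation signature multiset is
[⟨2 | 0⟩, ⟨2 | 0⟩, ⟨2 | 1⟩, ⟨2 | 1⟩, ⟨2 | 1⟩, ⟨2 | 1⟩, ⟨2 | 1 1⟩, ⟨2 | 1 1⟩, ⟨2 | 1 1 1⟩, ⟨2 | 2⟩, ⟨3 | 0⟩, ⟨3 | 1⟩, ⟨3 | 1⟩, ⟨3 | 1⟩, ⟨3 | 1 1⟩]


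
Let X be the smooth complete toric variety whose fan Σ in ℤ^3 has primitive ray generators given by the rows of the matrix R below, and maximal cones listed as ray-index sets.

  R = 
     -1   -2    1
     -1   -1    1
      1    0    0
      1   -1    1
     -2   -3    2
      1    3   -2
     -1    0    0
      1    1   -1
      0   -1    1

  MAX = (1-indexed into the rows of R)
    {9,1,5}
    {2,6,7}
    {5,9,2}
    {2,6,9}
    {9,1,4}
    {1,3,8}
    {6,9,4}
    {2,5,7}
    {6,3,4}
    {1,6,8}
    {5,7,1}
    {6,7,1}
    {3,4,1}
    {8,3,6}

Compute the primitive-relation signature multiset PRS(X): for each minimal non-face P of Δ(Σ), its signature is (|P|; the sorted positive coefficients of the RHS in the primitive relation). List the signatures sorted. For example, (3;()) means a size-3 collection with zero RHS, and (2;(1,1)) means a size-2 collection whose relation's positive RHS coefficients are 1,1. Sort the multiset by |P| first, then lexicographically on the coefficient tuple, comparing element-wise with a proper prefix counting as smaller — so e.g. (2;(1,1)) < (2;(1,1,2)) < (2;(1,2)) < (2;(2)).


|primitive collections| = 18. Relations:

  • {2,8}:  v_{2} + v_{8} = 0 — sig = (2;())
  • {3,7}:  v_{3} + v_{7} = 0 — sig = (2;())
  • {1,2}:  v_{1} + v_{2} = v_{5} — sig = (2;(1))
  • {2,3}:  v_{2} + v_{3} = v_{9} — sig = (2;(1))
  • {3,9}:  v_{3} + v_{9} = v_{4} — sig = (2;(1))
  • {4,7}:  v_{4} + v_{7} = v_{9} — sig = (2;(1))
  • {5,6}:  v_{5} + v_{6} = v_{7} — sig = (2;(1))
  • {5,8}:  v_{5} + v_{8} = v_{1} — sig = (2;(1))
  • {7,9}:  v_{7} + v_{9} = v_{2} — sig = (2;(1))
  • {8,9}:  v_{8} + v_{9} = v_{3} — sig = (2;(1))
  • {3,5}:  v_{3} + v_{5} = v_{1} + v_{9} — sig = (2;(1,1))
  • {7,8}:  v_{7} + v_{8} = v_{1} + v_{6} — sig = (2;(1,1))
  • {4,5}:  v_{4} + v_{5} = v_{1} + 2·v_{9} — sig = (2;(1,2))
  • {2,4}:  v_{2} + v_{4} = 2·v_{9} — sig = (2;(2))
  • {4,8}:  v_{4} + v_{8} = 2·v_{3} — sig = (2;(2))
  • {1,6,9}:  v_{1} + v_{6} + v_{9} = 0 — sig = (3;())
  • {1,3,6}:  v_{1} + v_{3} + v_{6} = v_{8} — sig = (3;(1))
  • {1,4,6}:  v_{1} + v_{4} + v_{6} = v_{3} — sig = (3;(1))

Hence PRS(X_Σ) =
{ (2;()) ×2,  (2;(1)) ×8,  (2;(1,1)) ×2,  (2;(1,2)),  (2;(2)) ×2,  (3;()),  (3;(1)) ×2 }


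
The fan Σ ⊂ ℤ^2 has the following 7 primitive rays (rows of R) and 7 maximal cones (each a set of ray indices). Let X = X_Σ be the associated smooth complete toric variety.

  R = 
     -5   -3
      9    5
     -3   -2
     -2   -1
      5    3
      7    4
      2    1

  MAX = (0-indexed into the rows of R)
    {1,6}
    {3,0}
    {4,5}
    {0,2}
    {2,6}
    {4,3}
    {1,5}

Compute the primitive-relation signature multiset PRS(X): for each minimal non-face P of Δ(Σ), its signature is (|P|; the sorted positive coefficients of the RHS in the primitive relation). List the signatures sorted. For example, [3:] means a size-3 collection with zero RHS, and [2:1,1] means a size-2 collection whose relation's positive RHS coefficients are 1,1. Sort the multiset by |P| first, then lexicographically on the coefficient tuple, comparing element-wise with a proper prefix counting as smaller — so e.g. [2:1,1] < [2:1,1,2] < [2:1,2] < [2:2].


Σ has 14 primitive collections:

  • {0,4}:  v_{0} + v_{4} = 0  →  sig = [2:]
  • {3,6}:  v_{3} + v_{6} = 0  →  sig = [2:]
  • {0,5}:  v_{0} + v_{5} = v_{6}  →  sig = [2:1]
  • {0,6}:  v_{0} + v_{6} = v_{2}  →  sig = [2:1]
  • {1,3}:  v_{1} + v_{3} = v_{5}  →  sig = [2:1]
  • {2,3}:  v_{2} + v_{3} = v_{0}  →  sig = [2:1]
  • {2,4}:  v_{2} + v_{4} = v_{6}  →  sig = [2:1]
  • {3,5}:  v_{3} + v_{5} = v_{4}  →  sig = [2:1]
  • {4,6}:  v_{4} + v_{6} = v_{5}  →  sig = [2:1]
  • {5,6}:  v_{5} + v_{6} = v_{1}  →  sig = [2:1]
  • {0,1}:  v_{0} + v_{1} = 2·v_{6}  →  sig = [2:2]
  • {1,4}:  v_{1} + v_{4} = 2·v_{5}  →  sig = [2:2]
  • {2,5}:  v_{2} + v_{5} = 2·v_{6}  →  sig = [2:2]
  • {1,2}:  v_{1} + v_{2} = 3·v_{6}  →  sig = [2:3]

Signatures (|P|; sorted positive RHS coefficients), sorted:
{ [2:] ×2,  [2:1] ×8,  [2:2] ×3,  [2:3] }


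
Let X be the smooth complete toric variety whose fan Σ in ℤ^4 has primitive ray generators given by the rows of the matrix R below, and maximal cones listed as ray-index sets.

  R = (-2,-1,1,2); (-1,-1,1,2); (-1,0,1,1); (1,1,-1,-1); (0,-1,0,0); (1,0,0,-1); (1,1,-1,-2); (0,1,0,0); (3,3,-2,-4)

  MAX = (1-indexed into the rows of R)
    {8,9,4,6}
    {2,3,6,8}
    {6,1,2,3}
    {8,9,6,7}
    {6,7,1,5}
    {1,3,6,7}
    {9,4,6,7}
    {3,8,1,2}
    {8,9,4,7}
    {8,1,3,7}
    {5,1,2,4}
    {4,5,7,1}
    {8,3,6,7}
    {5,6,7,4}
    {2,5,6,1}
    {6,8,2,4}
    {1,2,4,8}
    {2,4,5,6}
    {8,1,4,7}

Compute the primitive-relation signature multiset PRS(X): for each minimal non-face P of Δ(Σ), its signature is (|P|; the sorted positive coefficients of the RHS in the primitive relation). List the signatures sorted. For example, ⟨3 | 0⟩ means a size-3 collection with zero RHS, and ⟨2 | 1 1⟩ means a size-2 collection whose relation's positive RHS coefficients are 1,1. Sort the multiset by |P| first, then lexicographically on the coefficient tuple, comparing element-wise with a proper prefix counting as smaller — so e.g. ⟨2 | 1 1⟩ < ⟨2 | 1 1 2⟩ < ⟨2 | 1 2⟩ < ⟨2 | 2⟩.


11 minimal non-faces of Δ(Σ) (on 9 rays):

  {2,7}:  v_{2} + v_{7} = 0  ⟹  sig = ⟨2 | 0⟩
  {5,8}:  v_{5} + v_{8} = 0  ⟹  sig = ⟨2 | 0⟩
  {3,4}:  v_{3} + v_{4} = v_{8}  ⟹  sig = ⟨2 | 1⟩
  {1,9}:  v_{1} + v_{9} = v_{7} + v_{8}  ⟹  sig = ⟨2 | 1 1⟩
  {3,5}:  v_{3} + v_{5} = v_{1} + v_{6}  ⟹  sig = ⟨2 | 1 1⟩
  {2,9}:  v_{2} + v_{9} = v_{4} + v_{6} + v_{8}  ⟹  sig = ⟨2 | 1 1 1⟩
  {5,9}:  v_{5} + v_{9} = v_{4} + v_{6} + v_{7}  ⟹  sig = ⟨2 | 1 1 1⟩
  {3,9}:  v_{3} + v_{9} = v_{6} + v_{7} + 2·v_{8}  ⟹  sig = ⟨2 | 1 1 2⟩
  {1,4,6}:  v_{1} + v_{4} + v_{6} = 0  ⟹  sig = ⟨3 | 0⟩
  {1,6,8}:  v_{1} + v_{6} + v_{8} = v_{3}  ⟹  sig = ⟨3 | 1⟩
  {4,6,7,8}:  v_{4} + v_{6} + v_{7} + v_{8} = v_{9}  ⟹  sig = ⟨4 | 1⟩

Hence PRS(X_Σ) =
    ⟨2 | 0⟩
    ⟨2 | 0⟩
    ⟨2 | 1⟩
    ⟨2 | 1 1⟩
    ⟨2 | 1 1⟩
    ⟨2 | 1 1 1⟩
    ⟨2 | 1 1 1⟩
    ⟨2 | 1 1 2⟩
    ⟨3 | 0⟩
    ⟨3 | 1⟩
    ⟨4 | 1⟩


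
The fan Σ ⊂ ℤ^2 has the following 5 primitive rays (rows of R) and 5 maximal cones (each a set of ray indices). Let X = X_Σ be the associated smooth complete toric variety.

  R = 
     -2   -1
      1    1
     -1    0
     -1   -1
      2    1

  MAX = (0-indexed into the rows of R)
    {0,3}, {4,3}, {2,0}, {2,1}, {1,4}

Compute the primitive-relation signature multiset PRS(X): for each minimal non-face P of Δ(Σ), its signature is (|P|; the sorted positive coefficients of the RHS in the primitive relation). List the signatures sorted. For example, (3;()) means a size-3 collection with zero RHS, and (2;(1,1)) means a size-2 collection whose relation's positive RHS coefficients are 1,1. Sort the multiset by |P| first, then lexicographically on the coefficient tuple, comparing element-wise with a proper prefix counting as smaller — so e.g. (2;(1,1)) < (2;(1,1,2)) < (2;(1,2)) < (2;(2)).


5 collections generate NE(X_Σ); each relation:

  P = {0,4}:  v_{0} + v_{4} = 0  ⟹  sig = (2;())
  P = {1,3}:  v_{1} + v_{3} = 0  ⟹  sig = (2;())
  P = {0,1}:  v_{0} + v_{1} = v_{2}  ⟹  sig = (2;(1))
  P = {2,3}:  v_{2} + v_{3} = v_{0}  ⟹  sig = (2;(1))
  P = {2,4}:  v_{2} + v_{4} = v_{1}  ⟹  sig = (2;(1))

Hence PRS(X_Σ) =
[(2;()), (2;()), (2;(1)), (2;(1)), (2;(1))]


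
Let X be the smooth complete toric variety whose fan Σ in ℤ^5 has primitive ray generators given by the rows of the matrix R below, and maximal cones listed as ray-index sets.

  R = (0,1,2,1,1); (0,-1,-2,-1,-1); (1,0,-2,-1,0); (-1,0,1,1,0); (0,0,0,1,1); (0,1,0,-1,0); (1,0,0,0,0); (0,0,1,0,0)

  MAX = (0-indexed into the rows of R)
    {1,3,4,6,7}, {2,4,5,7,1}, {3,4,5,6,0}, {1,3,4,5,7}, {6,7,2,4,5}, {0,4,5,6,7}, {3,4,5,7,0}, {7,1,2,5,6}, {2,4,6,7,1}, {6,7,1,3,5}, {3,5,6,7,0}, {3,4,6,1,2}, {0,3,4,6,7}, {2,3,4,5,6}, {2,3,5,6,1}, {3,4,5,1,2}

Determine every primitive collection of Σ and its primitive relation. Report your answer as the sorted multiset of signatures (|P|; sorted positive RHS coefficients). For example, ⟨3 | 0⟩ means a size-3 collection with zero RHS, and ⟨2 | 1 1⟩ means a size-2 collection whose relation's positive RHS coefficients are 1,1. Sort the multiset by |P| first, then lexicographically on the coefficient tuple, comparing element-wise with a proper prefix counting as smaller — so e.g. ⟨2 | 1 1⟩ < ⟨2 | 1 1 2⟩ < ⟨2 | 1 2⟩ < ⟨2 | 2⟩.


Minimal non-faces — 5 found among 8 rays, 16 max cones:

  • {0,1}:  v_{0} + v_{1} = 0  ⇒ sig = ⟨2 | 0⟩
  • {0,2}:  v_{0} + v_{2} = v_{4} + v_{5} + v_{6}  ⇒ sig = ⟨2 | 1 1 1⟩
  • {2,3,7}:  v_{2} + v_{3} + v_{7} = 0  ⇒ sig = ⟨3 | 0⟩
  • {1,4,5,6}:  v_{1} + v_{4} + v_{5} + v_{6} = v_{2}  ⇒ sig = ⟨4 | 1⟩
  • {3,4,5,6,7}:  v_{3} + v_{4} + v_{5} + v_{6} + v_{7} = v_{0}  ⇒ sig = ⟨5 | 1⟩

Sorted signature multiset PRS(X):
    |P|=2: 2 collections, coeffs (), (1,1,1)
    |P|=3: 1 collection, coeffs ()
    |P|=4: 1 collection, coeffs (1)
    |P|=5: 1 collection, coeffs (1)


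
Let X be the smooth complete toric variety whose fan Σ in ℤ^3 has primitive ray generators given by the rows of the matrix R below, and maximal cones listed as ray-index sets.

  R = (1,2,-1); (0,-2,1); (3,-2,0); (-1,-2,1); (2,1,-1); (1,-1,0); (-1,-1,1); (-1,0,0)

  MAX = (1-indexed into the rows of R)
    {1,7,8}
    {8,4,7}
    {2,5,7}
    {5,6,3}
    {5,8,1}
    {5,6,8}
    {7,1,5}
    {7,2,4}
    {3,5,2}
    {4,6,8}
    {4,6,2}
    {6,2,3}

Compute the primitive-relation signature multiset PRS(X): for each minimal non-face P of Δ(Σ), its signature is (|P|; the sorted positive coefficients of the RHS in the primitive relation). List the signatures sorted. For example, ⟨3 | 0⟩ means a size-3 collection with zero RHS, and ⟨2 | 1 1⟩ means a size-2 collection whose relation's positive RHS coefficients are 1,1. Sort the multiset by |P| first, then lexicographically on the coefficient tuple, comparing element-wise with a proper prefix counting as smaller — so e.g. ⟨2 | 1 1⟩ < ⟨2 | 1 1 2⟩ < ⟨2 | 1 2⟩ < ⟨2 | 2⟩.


12 collections generate NE(X_Σ); each relation:

  P={1,4}:  v_{1} + v_{4} = 0 — sig = ⟨2 | 0⟩
  P={1,6}:  v_{1} + v_{6} = v_{5} — sig = ⟨2 | 1⟩
  P={2,8}:  v_{2} + v_{8} = v_{4} — sig = ⟨2 | 1⟩
  P={4,5}:  v_{4} + v_{5} = v_{6} — sig = ⟨2 | 1⟩
  P={6,7}:  v_{6} + v_{7} = v_{2} — sig = ⟨2 | 1⟩
  P={1,2}:  v_{1} + v_{2} = v_{5} + v_{7} — sig = ⟨2 | 1 1⟩
  P={1,3}:  v_{1} + v_{3} = v_{2} + 2·v_{5} — sig = ⟨2 | 1 2⟩
  P={3,4}:  v_{3} + v_{4} = v_{2} + 2·v_{6} — sig = ⟨2 | 1 2⟩
  P={3,7}:  v_{3} + v_{7} = 2·v_{2} + v_{5} — sig = ⟨2 | 1 2⟩
  P={3,8}:  v_{3} + v_{8} = 2·v_{6} — sig = ⟨2 | 2⟩
  P={5,7,8}:  v_{5} + v_{7} + v_{8} = 0 — sig = ⟨3 | 0⟩
  P={2,5,6}:  v_{2} + v_{5} + v_{6} = v_{3} — sig = ⟨3 | 1⟩

so the primitive-relation signature multiset is
[⟨2 | 0⟩, ⟨2 | 1⟩, ⟨2 | 1⟩, ⟨2 | 1⟩, ⟨2 | 1⟩, ⟨2 | 1 1⟩, ⟨2 | 1 2⟩, ⟨2 | 1 2⟩, ⟨2 | 1 2⟩, ⟨2 | 2⟩, ⟨3 | 0⟩, ⟨3 | 1⟩]


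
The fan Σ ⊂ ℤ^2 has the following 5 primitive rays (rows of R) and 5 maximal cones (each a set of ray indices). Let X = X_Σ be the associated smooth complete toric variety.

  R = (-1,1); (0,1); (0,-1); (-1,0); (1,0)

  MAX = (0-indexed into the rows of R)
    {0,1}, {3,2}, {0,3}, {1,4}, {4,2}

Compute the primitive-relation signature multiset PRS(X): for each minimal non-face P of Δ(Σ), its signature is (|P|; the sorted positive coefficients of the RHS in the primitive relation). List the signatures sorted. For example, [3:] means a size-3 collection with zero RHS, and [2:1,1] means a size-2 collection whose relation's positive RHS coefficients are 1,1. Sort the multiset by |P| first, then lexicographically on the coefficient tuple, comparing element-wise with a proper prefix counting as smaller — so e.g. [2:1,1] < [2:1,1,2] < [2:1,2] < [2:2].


Minimal non-faces — 5 found among 5 rays, 5 max cones:

  • {1,2}:  v_{1} + v_{2} = 0  →  sig = [2:]
  • {3,4}:  v_{3} + v_{4} = 0  →  sig = [2:]
  • {0,2}:  v_{0} + v_{2} = v_{3}  →  sig = [2:1]
  • {0,4}:  v_{0} + v_{4} = v_{1}  →  sig = [2:1]
  • {1,3}:  v_{1} + v_{3} = v_{0}  →  sig = [2:1]

Signatures (|P|; sorted positive RHS coefficients), sorted:
    [2:]
    [2:]
    [2:1]
    [2:1]
    [2:1]


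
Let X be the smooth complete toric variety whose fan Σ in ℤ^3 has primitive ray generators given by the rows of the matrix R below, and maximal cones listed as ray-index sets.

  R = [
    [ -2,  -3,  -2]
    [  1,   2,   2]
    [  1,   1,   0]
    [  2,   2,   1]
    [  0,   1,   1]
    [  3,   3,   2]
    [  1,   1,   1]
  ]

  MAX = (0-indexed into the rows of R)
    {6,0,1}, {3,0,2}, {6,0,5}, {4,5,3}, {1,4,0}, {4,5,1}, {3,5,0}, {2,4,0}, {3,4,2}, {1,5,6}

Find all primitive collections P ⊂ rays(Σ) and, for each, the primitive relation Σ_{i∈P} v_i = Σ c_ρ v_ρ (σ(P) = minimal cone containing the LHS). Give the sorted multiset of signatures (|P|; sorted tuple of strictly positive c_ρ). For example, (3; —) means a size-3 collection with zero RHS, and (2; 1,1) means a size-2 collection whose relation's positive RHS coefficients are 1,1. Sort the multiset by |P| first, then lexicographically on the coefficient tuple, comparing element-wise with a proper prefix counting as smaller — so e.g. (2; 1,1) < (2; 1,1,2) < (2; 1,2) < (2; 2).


|primitive collections| = 9. Relations:

  P = {2,6}:  v_{2} + v_{6} = v_{3}  ⇒ sig = (2; 1)
  P = {3,6}:  v_{3} + v_{6} = v_{5}  ⇒ sig = (2; 1)
  P = {4,6}:  v_{4} + v_{6} = v_{1}  ⇒ sig = (2; 1)
  P = {1,2}:  v_{1} + v_{2} = v_{3} + v_{4}  ⇒ sig = (2; 1,1)
  P = {1,3}:  v_{1} + v_{3} = v_{4} + v_{5}  ⇒ sig = (2; 1,1)
  P = {2,5}:  v_{2} + v_{5} = 2·v_{3}  ⇒ sig = (2; 2)
  P = {0,3,4}:  v_{0} + v_{3} + v_{4} = 0  ⇒ sig = (3; —)
  P = {0,4,5}:  v_{0} + v_{4} + v_{5} = v_{6}  ⇒ sig = (3; 1)
  P = {0,1,5}:  v_{0} + v_{1} + v_{5} = 2·v_{6}  ⇒ sig = (3; 2)

Signatures (|P|; sorted positive RHS coefficients), sorted:
    (2; 1)
    (2; 1)
    (2; 1)
    (2; 1,1)
    (2; 1,1)
    (2; 2)
    (3; —)
    (3; 1)
    (3; 2)


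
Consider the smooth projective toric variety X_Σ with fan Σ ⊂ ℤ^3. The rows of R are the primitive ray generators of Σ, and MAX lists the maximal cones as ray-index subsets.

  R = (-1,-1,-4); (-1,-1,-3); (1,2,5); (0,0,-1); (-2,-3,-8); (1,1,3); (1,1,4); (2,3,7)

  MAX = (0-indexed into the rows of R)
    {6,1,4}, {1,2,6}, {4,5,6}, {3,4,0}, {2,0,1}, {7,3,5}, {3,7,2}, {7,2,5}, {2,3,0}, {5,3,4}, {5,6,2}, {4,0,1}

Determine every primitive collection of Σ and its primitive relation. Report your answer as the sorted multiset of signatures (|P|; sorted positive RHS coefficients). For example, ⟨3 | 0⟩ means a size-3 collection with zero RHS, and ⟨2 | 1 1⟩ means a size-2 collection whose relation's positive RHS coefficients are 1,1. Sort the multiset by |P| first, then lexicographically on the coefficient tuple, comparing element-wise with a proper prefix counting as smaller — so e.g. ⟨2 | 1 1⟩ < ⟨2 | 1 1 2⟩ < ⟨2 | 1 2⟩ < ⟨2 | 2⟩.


11 collections generate NE(X_Σ); each relation:

  P = {0,6}:  v_{0} + v_{6} = 0  so sig = ⟨2 | 0⟩
  P = {1,5}:  v_{1} + v_{5} = 0  so sig = ⟨2 | 0⟩
  P = {0,5}:  v_{0} + v_{5} = v_{3}  so sig = ⟨2 | 1⟩
  P = {1,3}:  v_{1} + v_{3} = v_{0}  so sig = ⟨2 | 1⟩
  P = {2,4}:  v_{2} + v_{4} = v_{1}  so sig = ⟨2 | 1⟩
  P = {3,6}:  v_{3} + v_{6} = v_{5}  so sig = ⟨2 | 1⟩
  P = {4,7}:  v_{4} + v_{7} = v_{3}  so sig = ⟨2 | 1⟩
  P = {1,7}:  v_{1} + v_{7} = v_{2} + v_{3}  so sig = ⟨2 | 1 1⟩
  P = {0,7}:  v_{0} + v_{7} = v_{2} + 2·v_{3}  so sig = ⟨2 | 1 2⟩
  P = {6,7}:  v_{6} + v_{7} = v_{2} + 2·v_{5}  so sig = ⟨2 | 1 2⟩
  P = {2,3,5}:  v_{2} + v_{3} + v_{5} = v_{7}  so sig = ⟨3 | 1⟩

Signatures (|P|; sorted positive RHS coefficients), sorted:
[⟨2 | 0⟩, ⟨2 | 0⟩, ⟨2 | 1⟩, ⟨2 | 1⟩, ⟨2 | 1⟩, ⟨2 | 1⟩, ⟨2 | 1⟩, ⟨2 | 1 1⟩, ⟨2 | 1 2⟩, ⟨2 | 1 2⟩, ⟨3 | 1⟩]


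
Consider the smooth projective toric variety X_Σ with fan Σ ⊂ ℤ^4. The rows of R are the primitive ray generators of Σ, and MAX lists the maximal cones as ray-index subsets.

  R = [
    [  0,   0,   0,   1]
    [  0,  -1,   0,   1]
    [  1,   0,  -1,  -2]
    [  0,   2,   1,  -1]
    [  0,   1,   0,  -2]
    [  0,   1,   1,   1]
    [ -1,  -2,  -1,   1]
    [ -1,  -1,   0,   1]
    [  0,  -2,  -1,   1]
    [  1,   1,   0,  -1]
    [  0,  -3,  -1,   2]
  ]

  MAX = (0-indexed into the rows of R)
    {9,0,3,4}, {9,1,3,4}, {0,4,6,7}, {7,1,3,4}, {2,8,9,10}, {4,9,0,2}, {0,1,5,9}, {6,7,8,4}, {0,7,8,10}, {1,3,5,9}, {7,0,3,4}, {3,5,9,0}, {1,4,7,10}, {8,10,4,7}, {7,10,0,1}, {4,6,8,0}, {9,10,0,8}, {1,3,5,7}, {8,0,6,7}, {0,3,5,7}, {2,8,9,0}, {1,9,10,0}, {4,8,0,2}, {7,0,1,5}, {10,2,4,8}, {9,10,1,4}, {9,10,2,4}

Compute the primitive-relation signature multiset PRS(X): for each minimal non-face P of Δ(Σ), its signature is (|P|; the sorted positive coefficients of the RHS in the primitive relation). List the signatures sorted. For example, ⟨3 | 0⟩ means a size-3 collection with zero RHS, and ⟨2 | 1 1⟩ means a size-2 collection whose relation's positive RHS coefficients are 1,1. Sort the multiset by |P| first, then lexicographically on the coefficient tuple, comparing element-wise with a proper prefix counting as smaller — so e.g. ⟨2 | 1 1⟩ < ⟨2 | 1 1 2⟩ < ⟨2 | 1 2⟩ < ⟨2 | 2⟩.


Primitive collections (23):

  {3,8}:  v_{3} + v_{8} = 0  ⟹  sig = ⟨2 | 0⟩
  {7,9}:  v_{7} + v_{9} = 0  ⟹  sig = ⟨2 | 0⟩
  {1,8}:  v_{1} + v_{8} = v_{10}  ⟹  sig = ⟨2 | 1⟩
  {2,5}:  v_{2} + v_{5} = v_{9}  ⟹  sig = ⟨2 | 1⟩
  {3,10}:  v_{3} + v_{10} = v_{1}  ⟹  sig = ⟨2 | 1⟩
  {4,5}:  v_{4} + v_{5} = v_{3}  ⟹  sig = ⟨2 | 1⟩
  {1,6}:  v_{1} + v_{6} = v_{7} + v_{8}  ⟹  sig = ⟨2 | 1 1⟩
  {2,3}:  v_{2} + v_{3} = v_{4} + v_{9}  ⟹  sig = ⟨2 | 1 1⟩
  {2,7}:  v_{2} + v_{7} = v_{4} + v_{8}  ⟹  sig = ⟨2 | 1 1⟩
  {5,6}:  v_{5} + v_{6} = v_{0} + v_{7}  ⟹  sig = ⟨2 | 1 1⟩
  {5,8}:  v_{5} + v_{8} = v_{0} + v_{1}  ⟹  sig = ⟨2 | 1 1⟩
  {1,2}:  v_{1} + v_{2} = v_{4} + v_{9} + v_{10}  ⟹  sig = ⟨2 | 1 1 1⟩
  {3,6}:  v_{3} + v_{6} = v_{0} + v_{4} + v_{7}  ⟹  sig = ⟨2 | 1 1 1⟩
  {6,9}:  v_{6} + v_{9} = v_{0} + v_{4} + v_{8}  ⟹  sig = ⟨2 | 1 1 1⟩
  {5,10}:  v_{5} + v_{10} = v_{0} + 2·v_{1}  ⟹  sig = ⟨2 | 1 2⟩
  {6,10}:  v_{6} + v_{10} = v_{7} + 2·v_{8}  ⟹  sig = ⟨2 | 1 2⟩
  {2,6}:  v_{2} + v_{6} = v_{0} + 2·v_{4} + 2·v_{8}  ⟹  sig = ⟨2 | 1 2 2⟩
  {0,1,4}:  v_{0} + v_{1} + v_{4} = 0  ⟹  sig = ⟨3 | 0⟩
  {0,1,3}:  v_{0} + v_{1} + v_{3} = v_{5}  ⟹  sig = ⟨3 | 1⟩
  {0,4,10}:  v_{0} + v_{4} + v_{10} = v_{8}  ⟹  sig = ⟨3 | 1⟩
  {4,8,9}:  v_{4} + v_{8} + v_{9} = v_{2}  ⟹  sig = ⟨3 | 1⟩
  {0,2,10}:  v_{0} + v_{2} + v_{10} = 2·v_{8} + v_{9}  ⟹  sig = ⟨3 | 1 2⟩
  {0,4,7,8}:  v_{0} + v_{4} + v_{7} + v_{8} = v_{6}  ⟹  sig = ⟨4 | 1⟩

so the primitive-relation signature multiset is
    |P|=2: 17 collections, coeffs (), (), (1), (1), (1), (1), (1,1), (1,1), (1,1), (1,1), (1,1), (1,1,1), (1,1,1), (1,1,1), (1,2), (1,2), (1,2,2)
    |P|=3: 5 collections, coeffs (), (1), (1), (1), (1,2)
    |P|=4: 1 collection, coeffs (1)


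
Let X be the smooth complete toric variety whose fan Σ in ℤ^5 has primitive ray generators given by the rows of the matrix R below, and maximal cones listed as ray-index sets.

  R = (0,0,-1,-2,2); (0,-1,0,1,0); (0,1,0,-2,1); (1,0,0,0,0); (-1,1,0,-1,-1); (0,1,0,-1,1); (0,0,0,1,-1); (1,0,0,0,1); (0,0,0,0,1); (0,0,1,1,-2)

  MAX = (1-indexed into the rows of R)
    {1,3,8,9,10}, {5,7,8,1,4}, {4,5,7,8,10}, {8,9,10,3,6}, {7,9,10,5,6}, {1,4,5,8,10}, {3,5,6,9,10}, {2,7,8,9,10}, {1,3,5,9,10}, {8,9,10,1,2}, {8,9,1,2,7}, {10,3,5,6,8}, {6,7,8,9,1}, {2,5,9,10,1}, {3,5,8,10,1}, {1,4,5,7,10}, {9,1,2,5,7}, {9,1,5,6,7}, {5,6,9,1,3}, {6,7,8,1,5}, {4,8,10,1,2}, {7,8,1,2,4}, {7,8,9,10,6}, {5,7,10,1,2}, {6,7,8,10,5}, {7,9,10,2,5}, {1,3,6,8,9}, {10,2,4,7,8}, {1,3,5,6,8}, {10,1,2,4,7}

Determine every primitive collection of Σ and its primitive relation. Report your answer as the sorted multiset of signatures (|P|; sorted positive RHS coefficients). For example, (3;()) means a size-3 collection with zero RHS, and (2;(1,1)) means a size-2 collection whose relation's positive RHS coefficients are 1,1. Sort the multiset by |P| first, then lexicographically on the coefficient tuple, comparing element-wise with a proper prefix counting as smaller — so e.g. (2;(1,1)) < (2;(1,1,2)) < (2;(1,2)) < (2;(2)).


Σ has 12 primitive collections:

  P={2,6}:  v_{2} + v_{6} = v_{9} — sig = (2;(1))
  P={4,9}:  v_{4} + v_{9} = v_{8} — sig = (2;(1))
  P={3,7}:  v_{3} + v_{7} = v_{5} + v_{8} — sig = (2;(1,1))
  P={2,3}:  v_{2} + v_{3} = v_{1} + v_{9} + v_{10} — sig = (2;(1,1,1))
  P={3,4}:  v_{3} + v_{4} = v_{1} + v_{5} + 2·v_{8} + v_{10} — sig = (2;(1,1,1,2))
  P={4,6}:  v_{4} + v_{6} = v_{5} + 2·v_{8} — sig = (2;(1,2))
  P={2,5,8}:  v_{2} + v_{5} + v_{8} = 0 — sig = (3;())
  P={1,6,10}:  v_{1} + v_{6} + v_{10} = v_{3} — sig = (3;(1))
  P={5,8,9}:  v_{5} + v_{8} + v_{9} = v_{6} — sig = (3;(1))
  P={2,4,5}:  v_{2} + v_{4} + v_{5} = v_{1} + v_{7} + v_{10} — sig = (3;(1,1,1))
  P={1,7,9,10}:  v_{1} + v_{7} + v_{9} + v_{10} = 0 — sig = (4;())
  P={1,7,8,10}:  v_{1} + v_{7} + v_{8} + v_{10} = v_{4} — sig = (4;(1))

so the primitive-relation signature multiset is
    |P|=2: 6 collections, coeffs (1), (1), (1,1), (1,1,1), (1,1,1,2), (1,2)
    |P|=3: 4 collections, coeffs (), (1), (1), (1,1,1)
    |P|=4: 2 collections, coeffs (), (1)


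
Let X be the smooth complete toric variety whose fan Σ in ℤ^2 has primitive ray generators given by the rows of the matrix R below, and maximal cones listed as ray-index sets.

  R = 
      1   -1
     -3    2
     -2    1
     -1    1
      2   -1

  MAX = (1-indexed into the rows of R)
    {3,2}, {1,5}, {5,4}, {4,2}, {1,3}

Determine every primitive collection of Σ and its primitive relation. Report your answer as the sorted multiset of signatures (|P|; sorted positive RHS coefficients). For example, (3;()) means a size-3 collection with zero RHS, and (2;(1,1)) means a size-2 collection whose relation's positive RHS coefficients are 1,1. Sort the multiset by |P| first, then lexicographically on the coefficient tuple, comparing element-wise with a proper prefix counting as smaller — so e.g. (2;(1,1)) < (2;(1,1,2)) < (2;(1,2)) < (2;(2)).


The 5 primitive collections of Σ (r=5, n=2):

  {1,4}:  v_{1} + v_{4} = 0  ⇒ sig = (2;())
  {3,5}:  v_{3} + v_{5} = 0  ⇒ sig = (2;())
  {1,2}:  v_{1} + v_{2} = v_{3}  ⇒ sig = (2;(1))
  {2,5}:  v_{2} + v_{5} = v_{4}  ⇒ sig = (2;(1))
  {3,4}:  v_{3} + v_{4} = v_{2}  ⇒ sig = (2;(1))

Sorted signature multiset PRS(X):
    (2;())
    (2;())
    (2;(1))
    (2;(1))
    (2;(1))


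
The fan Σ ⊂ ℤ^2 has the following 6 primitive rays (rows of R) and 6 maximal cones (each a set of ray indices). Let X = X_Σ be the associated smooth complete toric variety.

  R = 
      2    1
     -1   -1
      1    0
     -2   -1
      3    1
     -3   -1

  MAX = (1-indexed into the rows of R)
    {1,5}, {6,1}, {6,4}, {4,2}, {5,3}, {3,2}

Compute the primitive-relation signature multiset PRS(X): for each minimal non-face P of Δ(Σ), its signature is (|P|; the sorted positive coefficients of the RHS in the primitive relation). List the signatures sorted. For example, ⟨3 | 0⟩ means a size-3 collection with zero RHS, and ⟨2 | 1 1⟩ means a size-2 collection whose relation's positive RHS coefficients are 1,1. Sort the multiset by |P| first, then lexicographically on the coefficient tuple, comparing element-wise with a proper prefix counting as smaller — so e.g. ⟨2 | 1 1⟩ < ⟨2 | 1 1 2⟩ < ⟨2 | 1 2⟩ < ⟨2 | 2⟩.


9 collections generate NE(X_Σ); each relation:

  • {1,4}:  v_{1} + v_{4} = 0  so sig = ⟨2 | 0⟩
  • {5,6}:  v_{5} + v_{6} = 0  so sig = ⟨2 | 0⟩
  • {1,2}:  v_{1} + v_{2} = v_{3}  so sig = ⟨2 | 1⟩
  • {1,3}:  v_{1} + v_{3} = v_{5}  so sig = ⟨2 | 1⟩
  • {3,4}:  v_{3} + v_{4} = v_{2}  so sig = ⟨2 | 1⟩
  • {3,6}:  v_{3} + v_{6} = v_{4}  so sig = ⟨2 | 1⟩
  • {4,5}:  v_{4} + v_{5} = v_{3}  so sig = ⟨2 | 1⟩
  • {2,5}:  v_{2} + v_{5} = 2·v_{3}  so sig = ⟨2 | 2⟩
  • {2,6}:  v_{2} + v_{6} = 2·v_{4}  so sig = ⟨2 | 2⟩

so the primitive-relation signature multiset is
[⟨2 | 0⟩, ⟨2 | 0⟩, ⟨2 | 1⟩, ⟨2 | 1⟩, ⟨2 | 1⟩, ⟨2 | 1⟩, ⟨2 | 1⟩, ⟨2 | 2⟩, ⟨2 | 2⟩]


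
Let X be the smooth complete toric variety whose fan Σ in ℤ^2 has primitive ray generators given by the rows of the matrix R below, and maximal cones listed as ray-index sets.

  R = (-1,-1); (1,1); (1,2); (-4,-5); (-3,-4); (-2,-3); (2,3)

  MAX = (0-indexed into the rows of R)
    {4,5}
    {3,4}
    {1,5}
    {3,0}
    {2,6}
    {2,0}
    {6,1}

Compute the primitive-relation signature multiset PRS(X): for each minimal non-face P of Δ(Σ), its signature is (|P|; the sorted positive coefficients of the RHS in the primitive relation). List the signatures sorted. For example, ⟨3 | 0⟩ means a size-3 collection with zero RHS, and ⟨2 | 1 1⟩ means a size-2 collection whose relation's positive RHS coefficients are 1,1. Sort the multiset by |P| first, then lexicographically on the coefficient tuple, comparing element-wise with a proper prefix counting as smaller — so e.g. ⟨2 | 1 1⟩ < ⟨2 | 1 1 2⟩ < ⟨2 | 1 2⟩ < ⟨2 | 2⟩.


Σ has 14 primitive collections:

  P = {0,1}:  v_{0} + v_{1} = 0 ; sig = ⟨2 | 0⟩
  P = {5,6}:  v_{5} + v_{6} = 0 ; sig = ⟨2 | 0⟩
  P = {0,4}:  v_{0} + v_{4} = v_{3} ; sig = ⟨2 | 1⟩
  P = {0,5}:  v_{0} + v_{5} = v_{4} ; sig = ⟨2 | 1⟩
  P = {0,6}:  v_{0} + v_{6} = v_{2} ; sig = ⟨2 | 1⟩
  P = {1,2}:  v_{1} + v_{2} = v_{6} ; sig = ⟨2 | 1⟩
  P = {1,3}:  v_{1} + v_{3} = v_{4} ; sig = ⟨2 | 1⟩
  P = {1,4}:  v_{1} + v_{4} = v_{5} ; sig = ⟨2 | 1⟩
  P = {2,5}:  v_{2} + v_{5} = v_{0} ; sig = ⟨2 | 1⟩
  P = {4,6}:  v_{4} + v_{6} = v_{0} ; sig = ⟨2 | 1⟩
  P = {2,4}:  v_{2} + v_{4} = 2·v_{0} ; sig = ⟨2 | 2⟩
  P = {3,5}:  v_{3} + v_{5} = 2·v_{4} ; sig = ⟨2 | 2⟩
  P = {3,6}:  v_{3} + v_{6} = 2·v_{0} ; sig = ⟨2 | 2⟩
  P = {2,3}:  v_{2} + v_{3} = 3·v_{0} ; sig = ⟨2 | 3⟩

Hence PRS(X_Σ) =
{ ⟨2 | 0⟩ ×2,  ⟨2 | 1⟩ ×8,  ⟨2 | 2⟩ ×3,  ⟨2 | 3⟩ }


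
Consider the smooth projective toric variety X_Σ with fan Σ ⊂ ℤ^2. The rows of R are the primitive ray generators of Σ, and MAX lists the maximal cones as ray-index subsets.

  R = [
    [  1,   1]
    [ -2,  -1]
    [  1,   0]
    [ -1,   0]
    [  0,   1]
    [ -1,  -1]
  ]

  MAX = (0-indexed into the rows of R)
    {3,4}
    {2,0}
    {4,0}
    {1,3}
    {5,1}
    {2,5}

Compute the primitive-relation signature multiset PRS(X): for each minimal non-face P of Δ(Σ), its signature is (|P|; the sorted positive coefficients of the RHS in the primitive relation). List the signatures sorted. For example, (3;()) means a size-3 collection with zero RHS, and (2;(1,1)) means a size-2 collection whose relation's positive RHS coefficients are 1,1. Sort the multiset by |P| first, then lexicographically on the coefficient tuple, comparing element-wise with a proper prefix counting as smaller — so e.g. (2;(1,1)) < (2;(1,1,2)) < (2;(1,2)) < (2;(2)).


Δ(Σ) — 6 vertices, 9 min non-faces:

  {0,5}:  v_{0} + v_{5} = 0 ; sig = (2;())
  {2,3}:  v_{2} + v_{3} = 0 ; sig = (2;())
  {0,1}:  v_{0} + v_{1} = v_{3} ; sig = (2;(1))
  {0,3}:  v_{0} + v_{3} = v_{4} ; sig = (2;(1))
  {1,2}:  v_{1} + v_{2} = v_{5} ; sig = (2;(1))
  {2,4}:  v_{2} + v_{4} = v_{0} ; sig = (2;(1))
  {3,5}:  v_{3} + v_{5} = v_{1} ; sig = (2;(1))
  {4,5}:  v_{4} + v_{5} = v_{3} ; sig = (2;(1))
  {1,4}:  v_{1} + v_{4} = 2·v_{3} ; sig = (2;(2))

Signatures (|P|; sorted positive RHS coefficients), sorted:
{ (2;()) ×2,  (2;(1)) ×6,  (2;(2)) }


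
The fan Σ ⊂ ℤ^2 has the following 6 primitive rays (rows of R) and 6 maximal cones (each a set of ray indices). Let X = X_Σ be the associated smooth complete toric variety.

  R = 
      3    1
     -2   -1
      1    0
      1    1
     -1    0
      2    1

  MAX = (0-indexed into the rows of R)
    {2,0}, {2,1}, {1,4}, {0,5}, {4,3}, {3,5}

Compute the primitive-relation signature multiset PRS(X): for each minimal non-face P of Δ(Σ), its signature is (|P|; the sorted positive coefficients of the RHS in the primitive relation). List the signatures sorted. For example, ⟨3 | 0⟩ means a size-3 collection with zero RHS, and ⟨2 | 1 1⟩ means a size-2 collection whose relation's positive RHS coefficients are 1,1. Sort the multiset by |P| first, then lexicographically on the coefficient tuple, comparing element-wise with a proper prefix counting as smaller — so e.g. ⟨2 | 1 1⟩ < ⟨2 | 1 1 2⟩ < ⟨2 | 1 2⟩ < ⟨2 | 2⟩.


|primitive collections| = 9. Relations:

  • {1,5}:  v_{1} + v_{5} = 0  ⇒ sig = ⟨2 | 0⟩
  • {2,4}:  v_{2} + v_{4} = 0  ⇒ sig = ⟨2 | 0⟩
  • {0,1}:  v_{0} + v_{1} = v_{2}  ⇒ sig = ⟨2 | 1⟩
  • {0,4}:  v_{0} + v_{4} = v_{5}  ⇒ sig = ⟨2 | 1⟩
  • {1,3}:  v_{1} + v_{3} = v_{4}  ⇒ sig = ⟨2 | 1⟩
  • {2,3}:  v_{2} + v_{3} = v_{5}  ⇒ sig = ⟨2 | 1⟩
  • {2,5}:  v_{2} + v_{5} = v_{0}  ⇒ sig = ⟨2 | 1⟩
  • {4,5}:  v_{4} + v_{5} = v_{3}  ⇒ sig = ⟨2 | 1⟩
  • {0,3}:  v_{0} + v_{3} = 2·v_{5}  ⇒ sig = ⟨2 | 2⟩

Hence PRS(X_Σ) =
    |P|=2: 9 collections, coeffs (), (), (1), (1), (1), (1), (1), (1), (2)


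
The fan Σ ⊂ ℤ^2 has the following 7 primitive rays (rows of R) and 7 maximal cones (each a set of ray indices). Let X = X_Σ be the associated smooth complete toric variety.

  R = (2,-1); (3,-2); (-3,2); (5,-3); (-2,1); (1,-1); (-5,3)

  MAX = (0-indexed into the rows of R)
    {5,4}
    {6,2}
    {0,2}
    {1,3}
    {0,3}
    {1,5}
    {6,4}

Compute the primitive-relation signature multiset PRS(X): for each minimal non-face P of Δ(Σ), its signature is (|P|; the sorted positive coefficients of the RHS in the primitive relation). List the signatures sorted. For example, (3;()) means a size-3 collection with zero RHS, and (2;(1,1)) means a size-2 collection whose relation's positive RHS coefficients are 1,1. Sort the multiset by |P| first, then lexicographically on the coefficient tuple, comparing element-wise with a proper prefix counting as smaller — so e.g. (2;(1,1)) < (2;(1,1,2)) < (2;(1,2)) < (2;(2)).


Primitive collections (14):

  {0,4}:  v_{0} + v_{4} = 0  ⟹  sig = (2;())
  {1,2}:  v_{1} + v_{2} = 0  ⟹  sig = (2;())
  {3,6}:  v_{3} + v_{6} = 0  ⟹  sig = (2;())
  {0,1}:  v_{0} + v_{1} = v_{3}  ⟹  sig = (2;(1))
  {0,5}:  v_{0} + v_{5} = v_{1}  ⟹  sig = (2;(1))
  {0,6}:  v_{0} + v_{6} = v_{2}  ⟹  sig = (2;(1))
  {1,4}:  v_{1} + v_{4} = v_{5}  ⟹  sig = (2;(1))
  {1,6}:  v_{1} + v_{6} = v_{4}  ⟹  sig = (2;(1))
  {2,3}:  v_{2} + v_{3} = v_{0}  ⟹  sig = (2;(1))
  {2,4}:  v_{2} + v_{4} = v_{6}  ⟹  sig = (2;(1))
  {2,5}:  v_{2} + v_{5} = v_{4}  ⟹  sig = (2;(1))
  {3,4}:  v_{3} + v_{4} = v_{1}  ⟹  sig = (2;(1))
  {3,5}:  v_{3} + v_{5} = 2·v_{1}  ⟹  sig = (2;(2))
  {5,6}:  v_{5} + v_{6} = 2·v_{4}  ⟹  sig = (2;(2))

so the primitive-relation signature multiset is
[(2;()), (2;()), (2;()), (2;(1)), (2;(1)), (2;(1)), (2;(1)), (2;(1)), (2;(1)), (2;(1)), (2;(1)), (2;(1)), (2;(2)), (2;(2))]


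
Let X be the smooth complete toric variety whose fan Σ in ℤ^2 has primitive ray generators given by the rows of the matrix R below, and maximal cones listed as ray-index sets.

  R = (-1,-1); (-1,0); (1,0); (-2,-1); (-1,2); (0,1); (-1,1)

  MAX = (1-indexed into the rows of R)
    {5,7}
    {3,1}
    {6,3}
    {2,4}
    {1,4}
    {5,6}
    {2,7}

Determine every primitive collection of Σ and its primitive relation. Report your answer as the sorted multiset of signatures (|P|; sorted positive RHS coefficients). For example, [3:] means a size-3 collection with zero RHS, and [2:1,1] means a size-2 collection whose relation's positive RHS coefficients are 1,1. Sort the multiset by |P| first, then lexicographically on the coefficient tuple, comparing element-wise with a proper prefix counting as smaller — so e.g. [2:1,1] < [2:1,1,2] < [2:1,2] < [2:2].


Δ(Σ) — 7 vertices, 14 min non-faces:

  {2,3}:  v_{2} + v_{3} = 0  so sig = [2:]
  {1,2}:  v_{1} + v_{2} = v_{4}  so sig = [2:1]
  {1,6}:  v_{1} + v_{6} = v_{2}  so sig = [2:1]
  {2,6}:  v_{2} + v_{6} = v_{7}  so sig = [2:1]
  {3,4}:  v_{3} + v_{4} = v_{1}  so sig = [2:1]
  {3,7}:  v_{3} + v_{7} = v_{6}  so sig = [2:1]
  {6,7}:  v_{6} + v_{7} = v_{5}  so sig = [2:1]
  {1,5}:  v_{1} + v_{5} = v_{2} + v_{7}  so sig = [2:1,1]
  {4,5}:  v_{4} + v_{5} = 2·v_{2} + v_{7}  so sig = [2:1,2]
  {1,7}:  v_{1} + v_{7} = 2·v_{2}  so sig = [2:2]
  {2,5}:  v_{2} + v_{5} = 2·v_{7}  so sig = [2:2]
  {3,5}:  v_{3} + v_{5} = 2·v_{6}  so sig = [2:2]
  {4,6}:  v_{4} + v_{6} = 2·v_{2}  so sig = [2:2]
  {4,7}:  v_{4} + v_{7} = 3·v_{2}  so sig = [2:3]

Sorted signature multiset PRS(X):
    [2:]
    [2:1]
    [2:1]
    [2:1]
    [2:1]
    [2:1]
    [2:1]
    [2:1,1]
    [2:1,2]
    [2:2]
    [2:2]
    [2:2]
    [2:2]
    [2:3]


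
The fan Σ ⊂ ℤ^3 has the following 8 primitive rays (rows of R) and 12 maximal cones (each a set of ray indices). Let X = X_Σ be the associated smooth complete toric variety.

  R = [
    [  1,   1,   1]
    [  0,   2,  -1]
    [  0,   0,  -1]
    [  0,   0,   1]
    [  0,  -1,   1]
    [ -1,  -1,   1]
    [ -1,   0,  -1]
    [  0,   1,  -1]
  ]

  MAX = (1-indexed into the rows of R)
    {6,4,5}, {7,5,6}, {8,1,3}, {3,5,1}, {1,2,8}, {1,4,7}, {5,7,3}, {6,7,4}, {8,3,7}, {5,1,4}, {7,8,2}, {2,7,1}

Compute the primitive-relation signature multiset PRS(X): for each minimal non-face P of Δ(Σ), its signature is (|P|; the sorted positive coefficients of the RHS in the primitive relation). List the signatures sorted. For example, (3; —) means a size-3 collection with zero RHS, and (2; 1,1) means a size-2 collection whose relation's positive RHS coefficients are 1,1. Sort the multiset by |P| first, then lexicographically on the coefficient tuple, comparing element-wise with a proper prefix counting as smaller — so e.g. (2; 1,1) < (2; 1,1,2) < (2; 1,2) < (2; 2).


Δ(Σ) — 8 vertices, 14 min non-faces:

  P={3,4}:  v_{3} + v_{4} = 0  so sig = (2; —)
  P={5,8}:  v_{5} + v_{8} = 0  so sig = (2; —)
  P={2,5}:  v_{2} + v_{5} = v_{1} + v_{7}  so sig = (2; 1,1)
  P={3,6}:  v_{3} + v_{6} = v_{5} + v_{7}  so sig = (2; 1,1)
  P={4,8}:  v_{4} + v_{8} = v_{1} + v_{7}  so sig = (2; 1,1)
  P={6,8}:  v_{6} + v_{8} = v_{4} + v_{7}  so sig = (2; 1,1)
  P={2,6}:  v_{2} + v_{6} = v_{1} + v_{4} + 2·v_{7}  so sig = (2; 1,1,2)
  P={1,6}:  v_{1} + v_{6} = 2·v_{4}  so sig = (2; 2)
  P={2,3}:  v_{2} + v_{3} = 2·v_{8}  so sig = (2; 2)
  P={2,4}:  v_{2} + v_{4} = 2·v_{1} + 2·v_{7}  so sig = (2; 2,2)
  P={1,3,7}:  v_{1} + v_{3} + v_{7} = v_{8}  so sig = (3; 1)
  P={1,5,7}:  v_{1} + v_{5} + v_{7} = v_{4}  so sig = (3; 1)
  P={1,7,8}:  v_{1} + v_{7} + v_{8} = v_{2}  so sig = (3; 1)
  P={4,5,7}:  v_{4} + v_{5} + v_{7} = v_{6}  so sig = (3; 1)

so the primitive-relation signature multiset is
    (2; —)
    (2; —)
    (2; 1,1)
    (2; 1,1)
    (2; 1,1)
    (2; 1,1)
    (2; 1,1,2)
    (2; 2)
    (2; 2)
    (2; 2,2)
    (3; 1)
    (3; 1)
    (3; 1)
    (3; 1)


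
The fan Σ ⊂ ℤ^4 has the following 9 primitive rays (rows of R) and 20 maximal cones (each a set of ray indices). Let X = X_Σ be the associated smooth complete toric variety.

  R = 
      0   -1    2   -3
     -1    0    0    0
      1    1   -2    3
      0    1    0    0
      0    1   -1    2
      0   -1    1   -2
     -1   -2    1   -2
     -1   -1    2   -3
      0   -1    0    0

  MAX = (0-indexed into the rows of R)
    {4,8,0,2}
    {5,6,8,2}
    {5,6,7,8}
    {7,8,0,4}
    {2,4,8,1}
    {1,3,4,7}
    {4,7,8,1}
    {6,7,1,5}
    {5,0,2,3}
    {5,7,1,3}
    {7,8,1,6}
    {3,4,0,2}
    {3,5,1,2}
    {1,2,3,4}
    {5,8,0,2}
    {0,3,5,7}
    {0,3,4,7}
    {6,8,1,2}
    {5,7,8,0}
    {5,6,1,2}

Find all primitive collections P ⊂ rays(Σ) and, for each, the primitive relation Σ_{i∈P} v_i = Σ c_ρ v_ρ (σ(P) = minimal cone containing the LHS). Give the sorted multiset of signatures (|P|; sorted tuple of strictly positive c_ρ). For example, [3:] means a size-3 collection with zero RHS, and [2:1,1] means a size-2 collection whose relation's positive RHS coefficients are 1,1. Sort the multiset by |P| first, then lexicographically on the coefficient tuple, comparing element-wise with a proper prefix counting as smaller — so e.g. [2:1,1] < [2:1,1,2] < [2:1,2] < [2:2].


Σ has 8 primitive collections:

  • {2,7}:  v_{2} + v_{7} = 0  →  sig = [2:]
  • {3,8}:  v_{3} + v_{8} = 0  →  sig = [2:]
  • {4,5}:  v_{4} + v_{5} = 0  →  sig = [2:]
  • {0,1}:  v_{0} + v_{1} = v_{7}  →  sig = [2:1]
  • {3,6}:  v_{3} + v_{6} = v_{1} + v_{5}  →  sig = [2:1,1]
  • {4,6}:  v_{4} + v_{6} = v_{1} + v_{8}  →  sig = [2:1,1]
  • {0,6}:  v_{0} + v_{6} = v_{5} + v_{7} + v_{8}  →  sig = [2:1,1,1]
  • {1,5,8}:  v_{1} + v_{5} + v_{8} = v_{6}  →  sig = [3:1]

Signatures (|P|; sorted positive RHS coefficients), sorted:
    [2:]
    [2:]
    [2:]
    [2:1]
    [2:1,1]
    [2:1,1]
    [2:1,1,1]
    [3:1]


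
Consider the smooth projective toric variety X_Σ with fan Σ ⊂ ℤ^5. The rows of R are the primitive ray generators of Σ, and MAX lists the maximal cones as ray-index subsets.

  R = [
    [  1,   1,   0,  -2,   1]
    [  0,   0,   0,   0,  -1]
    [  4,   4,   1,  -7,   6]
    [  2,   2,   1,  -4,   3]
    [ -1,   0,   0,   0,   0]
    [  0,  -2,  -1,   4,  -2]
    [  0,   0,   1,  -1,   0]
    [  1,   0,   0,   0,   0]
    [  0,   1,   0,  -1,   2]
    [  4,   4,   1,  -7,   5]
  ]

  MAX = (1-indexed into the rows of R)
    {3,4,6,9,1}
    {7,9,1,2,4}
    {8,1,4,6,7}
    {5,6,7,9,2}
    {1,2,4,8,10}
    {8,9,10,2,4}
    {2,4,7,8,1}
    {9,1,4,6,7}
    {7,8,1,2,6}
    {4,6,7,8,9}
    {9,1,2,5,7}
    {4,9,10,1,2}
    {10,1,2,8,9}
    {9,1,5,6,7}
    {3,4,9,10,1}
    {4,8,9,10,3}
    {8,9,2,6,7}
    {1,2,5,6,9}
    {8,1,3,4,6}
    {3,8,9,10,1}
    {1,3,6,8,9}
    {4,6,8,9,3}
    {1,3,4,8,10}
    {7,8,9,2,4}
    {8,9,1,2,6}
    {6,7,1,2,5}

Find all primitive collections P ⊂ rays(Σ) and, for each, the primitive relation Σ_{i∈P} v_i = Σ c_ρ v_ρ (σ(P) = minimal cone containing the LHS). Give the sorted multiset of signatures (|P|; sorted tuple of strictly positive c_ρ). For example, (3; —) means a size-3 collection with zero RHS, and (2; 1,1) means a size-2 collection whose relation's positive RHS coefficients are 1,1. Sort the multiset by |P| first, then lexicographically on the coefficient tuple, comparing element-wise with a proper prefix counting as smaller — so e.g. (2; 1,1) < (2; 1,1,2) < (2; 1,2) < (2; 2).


Δ(Σ) — 10 vertices, 12 min non-faces:

  P={5,8}:  v_{5} + v_{8} = 0  ⇒ sig = (2; —)
  P={2,3}:  v_{2} + v_{3} = v_{10}  ⇒ sig = (2; 1)
  P={3,5}:  v_{3} + v_{5} = v_{1} + v_{4} + v_{9}  ⇒ sig = (2; 1,1,1)
  P={4,5}:  v_{4} + v_{5} = v_{1} + v_{7} + v_{9}  ⇒ sig = (2; 1,1,1)
  P={5,10}:  v_{5} + v_{10} = v_{1} + v_{2} + v_{4} + v_{9}  ⇒ sig = (2; 1,1,1,1)
  P={6,10}:  v_{6} + v_{10} = v_{1} + 3·v_{8} + v_{9}  ⇒ sig = (2; 1,1,3)
  P={7,10}:  v_{7} + v_{10} = v_{2} + 2·v_{4}  ⇒ sig = (2; 1,2)
  P={3,7}:  v_{3} + v_{7} = 2·v_{4}  ⇒ sig = (2; 2)
  P={2,4,6}:  v_{2} + v_{4} + v_{6} = 2·v_{8}  ⇒ sig = (3; 2)
  P={1,4,8,9}:  v_{1} + v_{4} + v_{8} + v_{9} = v_{3}  ⇒ sig = (4; 1)
  P={1,7,8,9}:  v_{1} + v_{7} + v_{8} + v_{9} = v_{4}  ⇒ sig = (4; 1)
  P={1,2,6,7,9}:  v_{1} + v_{2} + v_{6} + v_{7} + v_{9} = v_{8}  ⇒ sig = (5; 1)

Signatures (|P|; sorted positive RHS coefficients), sorted:
{ (2; —),  (2; 1),  (2; 1,1,1) ×2,  (2; 1,1,1,1),  (2; 1,1,3),  (2; 1,2),  (2; 2),  (3; 2),  (4; 1) ×2,  (5; 1) }
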